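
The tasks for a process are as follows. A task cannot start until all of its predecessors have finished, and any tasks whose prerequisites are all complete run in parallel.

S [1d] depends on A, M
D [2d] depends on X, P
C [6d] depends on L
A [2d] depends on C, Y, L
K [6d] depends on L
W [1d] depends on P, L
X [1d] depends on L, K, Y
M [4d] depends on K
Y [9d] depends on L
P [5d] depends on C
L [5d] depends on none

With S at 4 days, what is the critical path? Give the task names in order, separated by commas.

Critical path before the change: L→C→P→D = 5+6+5+2 = 18 giving 18 days.
The longest path through S is only 17 days, so S has float 1.
New critical path: L→Y→A→S = 5+9+2+4 = 20 ⇒ 20 days.

L, Y, A, S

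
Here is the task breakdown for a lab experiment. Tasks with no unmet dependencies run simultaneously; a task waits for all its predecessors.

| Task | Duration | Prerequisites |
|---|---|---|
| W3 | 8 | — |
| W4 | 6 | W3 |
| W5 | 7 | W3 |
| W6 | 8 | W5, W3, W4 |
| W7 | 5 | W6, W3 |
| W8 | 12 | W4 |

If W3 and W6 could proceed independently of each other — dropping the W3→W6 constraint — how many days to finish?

Before: longest chain W3→W5→W6→W7 = 8+7+8+5 = 28, finish 28.
Dropping W3→W6 doesn't change W6's earliest start (15); another predecessor still binds.
The longest chain is now W3→W5→W6→W7 = 8+7+8+5 = 28, so the project takes 28 days.

28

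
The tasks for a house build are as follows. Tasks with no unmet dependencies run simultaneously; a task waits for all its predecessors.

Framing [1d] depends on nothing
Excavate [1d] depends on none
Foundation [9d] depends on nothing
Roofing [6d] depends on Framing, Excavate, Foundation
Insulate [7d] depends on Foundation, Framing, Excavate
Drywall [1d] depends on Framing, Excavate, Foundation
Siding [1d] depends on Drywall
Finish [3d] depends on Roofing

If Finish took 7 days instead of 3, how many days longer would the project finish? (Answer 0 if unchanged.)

4

Critical path before the change: Foundation→Roofing→Finish = 9+6+3 = 18 giving 18 days.
Finish is on the critical path; changing it to 7 makes that path 22 days.
No other chain overtakes it, so the finish is 22 days.
Change in finish: 22 − 18 = +4 days.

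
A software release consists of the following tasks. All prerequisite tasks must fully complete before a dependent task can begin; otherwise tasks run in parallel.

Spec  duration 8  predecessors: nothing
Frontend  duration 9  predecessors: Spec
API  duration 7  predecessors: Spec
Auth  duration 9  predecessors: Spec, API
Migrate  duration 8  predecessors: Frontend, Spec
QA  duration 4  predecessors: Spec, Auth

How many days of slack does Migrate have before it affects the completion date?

Spec→API→Auth→QA = 8+7+9+4 = 28 sets the makespan at 28 days.
Longest path through Migrate: 25 days (earliest finish 25, latest finish 28).
So Migrate can slip 28 − 25 = 3 days.

3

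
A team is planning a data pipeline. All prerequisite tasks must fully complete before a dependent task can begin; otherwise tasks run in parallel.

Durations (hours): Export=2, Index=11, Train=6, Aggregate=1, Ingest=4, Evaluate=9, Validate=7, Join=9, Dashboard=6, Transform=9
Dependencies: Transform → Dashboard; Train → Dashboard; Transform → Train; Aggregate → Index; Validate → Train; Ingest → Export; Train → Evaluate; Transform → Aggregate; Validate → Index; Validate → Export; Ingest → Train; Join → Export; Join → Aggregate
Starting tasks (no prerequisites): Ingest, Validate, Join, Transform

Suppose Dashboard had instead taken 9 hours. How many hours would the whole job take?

24

Actual critical path: Transform→Train→Evaluate = 9+6+9 = 24 ⇒ 24 hours.
Dashboard has 3 hours of float (longest path through it is 21).
That remains the longest chain; total 24 hours.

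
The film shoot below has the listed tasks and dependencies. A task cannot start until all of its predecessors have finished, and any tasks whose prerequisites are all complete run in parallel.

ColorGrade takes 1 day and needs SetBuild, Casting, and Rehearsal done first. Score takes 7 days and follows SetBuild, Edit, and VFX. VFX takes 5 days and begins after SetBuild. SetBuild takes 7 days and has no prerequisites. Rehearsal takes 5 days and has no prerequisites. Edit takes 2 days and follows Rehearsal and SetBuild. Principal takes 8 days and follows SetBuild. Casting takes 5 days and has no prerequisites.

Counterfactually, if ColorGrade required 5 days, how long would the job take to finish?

19

Actual critical path: SetBuild→VFX→Score = 7+5+7 = 19 ⇒ 19 days.
The longest path through ColorGrade is only 8 days, so ColorGrade has float 11.
The critical path is still SetBuild→VFX→Score; finish is now 19 days.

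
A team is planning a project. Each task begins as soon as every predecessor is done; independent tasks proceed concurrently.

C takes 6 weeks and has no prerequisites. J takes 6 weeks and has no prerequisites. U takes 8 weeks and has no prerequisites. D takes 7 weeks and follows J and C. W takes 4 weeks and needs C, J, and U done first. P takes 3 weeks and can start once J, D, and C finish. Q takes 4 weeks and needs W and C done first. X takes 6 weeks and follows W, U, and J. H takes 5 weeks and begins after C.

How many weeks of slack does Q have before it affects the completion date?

2

U→W→X = 8+4+6 = 18 sets the makespan at 18 weeks.
Q finishes as early as 16 and must finish by 18.
So Q can slip 18 − 16 = 2 weeks.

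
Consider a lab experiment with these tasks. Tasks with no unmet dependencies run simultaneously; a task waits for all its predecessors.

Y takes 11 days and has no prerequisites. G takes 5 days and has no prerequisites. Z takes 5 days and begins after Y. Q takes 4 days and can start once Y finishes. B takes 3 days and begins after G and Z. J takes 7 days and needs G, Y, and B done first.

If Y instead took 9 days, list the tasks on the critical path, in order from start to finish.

Baseline: Y→Z→B→J = 11+5+3+7 = 26 → 26 days.
Since Y is critical, the -2 change carries straight to that chain (now 24 days).
No other chain overtakes it, so the finish is 24 days.

Y, Z, B, J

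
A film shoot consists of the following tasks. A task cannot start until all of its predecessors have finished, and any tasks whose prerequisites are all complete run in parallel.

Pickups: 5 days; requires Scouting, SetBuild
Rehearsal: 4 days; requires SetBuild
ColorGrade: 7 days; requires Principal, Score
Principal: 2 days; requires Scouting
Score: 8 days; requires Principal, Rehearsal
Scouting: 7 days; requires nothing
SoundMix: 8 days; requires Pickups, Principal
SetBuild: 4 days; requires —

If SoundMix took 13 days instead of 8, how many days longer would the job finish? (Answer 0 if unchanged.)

1

The binding path is Scouting→Principal→Score→ColorGrade = 7+2+8+7 = 24; finish at 24 days.
The longest path through SoundMix is only 20 days, so SoundMix has float 4.
The binding chain switches to Scouting→Pickups→SoundMix = 7+5+13 = 25; finish 25 days.
Change in finish: 25 − 24 = +1 days.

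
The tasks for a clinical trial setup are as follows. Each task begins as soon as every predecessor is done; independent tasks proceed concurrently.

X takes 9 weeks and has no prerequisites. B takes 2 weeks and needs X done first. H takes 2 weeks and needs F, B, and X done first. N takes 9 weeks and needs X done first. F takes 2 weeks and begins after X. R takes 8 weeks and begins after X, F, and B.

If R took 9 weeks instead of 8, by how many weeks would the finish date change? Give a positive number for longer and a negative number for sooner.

1

Critical path before the change: X→F→R = 9+2+8 = 19 giving 19 weeks.
R lies on that path, so at 9 weeks the path becomes 20 weeks.
No other chain overtakes it, so the finish is 20 weeks.
Change in finish: 20 − 19 = +1 weeks.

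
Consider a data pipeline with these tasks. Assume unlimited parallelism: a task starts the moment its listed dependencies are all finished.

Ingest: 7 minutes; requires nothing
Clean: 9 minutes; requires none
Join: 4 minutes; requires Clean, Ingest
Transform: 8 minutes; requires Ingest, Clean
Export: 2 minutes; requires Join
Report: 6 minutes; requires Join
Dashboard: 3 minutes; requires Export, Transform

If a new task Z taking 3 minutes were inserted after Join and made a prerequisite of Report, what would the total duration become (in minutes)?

22

Originally the project takes 20 minutes.
With Z inserted, Report now waits for max(Join, Z).
New critical path: Clean→Join→Z→Report = 9+4+3+6 = 22 ⇒ 22 minutes.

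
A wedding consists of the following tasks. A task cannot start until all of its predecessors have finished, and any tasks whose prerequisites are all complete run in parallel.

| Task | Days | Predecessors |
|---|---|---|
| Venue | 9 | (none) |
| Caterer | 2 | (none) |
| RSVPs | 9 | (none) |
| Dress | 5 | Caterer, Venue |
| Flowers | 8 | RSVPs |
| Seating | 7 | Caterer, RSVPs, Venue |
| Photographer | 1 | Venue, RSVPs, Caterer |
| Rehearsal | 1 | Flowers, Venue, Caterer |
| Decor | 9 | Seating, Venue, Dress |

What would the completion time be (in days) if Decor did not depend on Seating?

23

Original critical path: Venue→Seating→Decor = 9+7+9 = 25 ⇒ 25 days.
Without Seating→Decor, Decor's earliest start moves from 16 to 14.
The longest chain is now Venue→Dress→Decor = 9+5+9 = 23, so the wedding takes 23 days.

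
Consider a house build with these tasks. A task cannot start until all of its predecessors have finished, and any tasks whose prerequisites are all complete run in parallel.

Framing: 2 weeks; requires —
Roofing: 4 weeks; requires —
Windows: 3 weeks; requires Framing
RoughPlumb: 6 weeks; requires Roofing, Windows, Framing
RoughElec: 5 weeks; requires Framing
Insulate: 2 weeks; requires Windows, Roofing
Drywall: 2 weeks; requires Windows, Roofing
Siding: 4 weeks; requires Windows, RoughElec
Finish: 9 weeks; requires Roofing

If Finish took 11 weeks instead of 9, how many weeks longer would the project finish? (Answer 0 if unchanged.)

As given, the longest chain is Roofing→Finish = 4+9 = 13, so the finish is 13 weeks.
Since Finish is critical, the +2 change carries straight to that chain (now 15 weeks).
The critical path is still Roofing→Finish; finish is now 15 weeks.
Change in finish: 15 − 13 = +2 weeks.

2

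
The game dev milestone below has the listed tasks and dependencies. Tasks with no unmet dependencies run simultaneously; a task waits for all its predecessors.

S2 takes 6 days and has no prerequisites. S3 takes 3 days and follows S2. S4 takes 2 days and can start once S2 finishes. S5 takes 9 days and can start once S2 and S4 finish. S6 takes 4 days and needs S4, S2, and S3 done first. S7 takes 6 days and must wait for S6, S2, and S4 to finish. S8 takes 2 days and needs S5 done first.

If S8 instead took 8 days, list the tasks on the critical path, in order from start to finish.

S2, S4, S5, S8

The binding path is S2→S4→S5→S8 = 6+2+9+2 = 19; finish at 19 days.
Since S8 is critical, the +6 change carries straight to that chain (now 25 days).
No other chain overtakes it, so the finish is 25 days.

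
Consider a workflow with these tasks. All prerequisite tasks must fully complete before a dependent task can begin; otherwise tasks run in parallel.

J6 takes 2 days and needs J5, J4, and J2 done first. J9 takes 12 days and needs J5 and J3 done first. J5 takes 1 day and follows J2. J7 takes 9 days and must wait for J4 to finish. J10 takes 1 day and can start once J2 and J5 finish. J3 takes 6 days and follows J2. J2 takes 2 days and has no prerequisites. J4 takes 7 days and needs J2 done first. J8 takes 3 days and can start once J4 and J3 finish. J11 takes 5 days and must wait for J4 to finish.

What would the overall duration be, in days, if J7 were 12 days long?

Critical path before the change: J2→J3→J9 = 2+6+12 = 20 giving 20 days.
J7 is off the critical path — its longest chain is 18 days, giving 2 of slack.
Now J2→J4→J7 = 2+7+12 = 21 is longest, so the finish becomes 21 days.

21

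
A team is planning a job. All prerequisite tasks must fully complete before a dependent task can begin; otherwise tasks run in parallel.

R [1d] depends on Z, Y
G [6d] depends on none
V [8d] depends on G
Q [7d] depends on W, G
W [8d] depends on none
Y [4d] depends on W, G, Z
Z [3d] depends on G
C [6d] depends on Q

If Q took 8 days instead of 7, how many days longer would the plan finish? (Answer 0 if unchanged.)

1

Critical path before the change: W→Q→C = 8+7+6 = 21 giving 21 days.
Q is on the critical path; changing it to 8 makes that path 22 days.
The critical path is still W→Q→C; finish is now 22 days.
Change in finish: 22 − 21 = +1 days.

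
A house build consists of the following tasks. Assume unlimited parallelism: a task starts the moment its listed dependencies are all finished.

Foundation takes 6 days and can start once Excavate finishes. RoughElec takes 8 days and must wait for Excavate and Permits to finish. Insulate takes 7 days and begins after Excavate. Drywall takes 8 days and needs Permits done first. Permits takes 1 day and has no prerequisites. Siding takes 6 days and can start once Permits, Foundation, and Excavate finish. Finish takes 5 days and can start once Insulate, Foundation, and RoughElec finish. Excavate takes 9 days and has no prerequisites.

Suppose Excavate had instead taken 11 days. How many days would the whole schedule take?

24

As given, the longest chain is Excavate→RoughElec→Finish = 9+8+5 = 22, so the finish is 22 days.
Excavate lies on that path, so at 11 days the path becomes 24 days.
That remains the longest chain; total 24 days.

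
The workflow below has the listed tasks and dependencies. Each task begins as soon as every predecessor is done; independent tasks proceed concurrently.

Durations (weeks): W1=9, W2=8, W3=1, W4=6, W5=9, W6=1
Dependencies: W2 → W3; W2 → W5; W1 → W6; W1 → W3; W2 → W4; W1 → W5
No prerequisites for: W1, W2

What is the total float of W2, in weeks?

The longest chain is W1→W5 = 9+9 = 18; overall finish 18 weeks.
W2 finishes as early as 8 and must finish by 9.
Float = 18 − 17 = 1.

1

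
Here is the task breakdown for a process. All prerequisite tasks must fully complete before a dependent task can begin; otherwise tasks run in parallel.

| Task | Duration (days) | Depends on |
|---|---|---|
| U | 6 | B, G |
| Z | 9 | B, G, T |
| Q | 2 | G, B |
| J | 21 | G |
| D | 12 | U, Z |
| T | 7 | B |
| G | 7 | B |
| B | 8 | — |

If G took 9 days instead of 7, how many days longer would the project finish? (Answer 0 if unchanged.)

2

As given, the longest chain is B→G→Z→D = 8+7+9+12 = 36, so the finish is 36 days.
G is on the critical path; changing it to 9 makes that path 38 days.
No other chain overtakes it, so the finish is 38 days.
Change in finish: 38 − 36 = +2 days.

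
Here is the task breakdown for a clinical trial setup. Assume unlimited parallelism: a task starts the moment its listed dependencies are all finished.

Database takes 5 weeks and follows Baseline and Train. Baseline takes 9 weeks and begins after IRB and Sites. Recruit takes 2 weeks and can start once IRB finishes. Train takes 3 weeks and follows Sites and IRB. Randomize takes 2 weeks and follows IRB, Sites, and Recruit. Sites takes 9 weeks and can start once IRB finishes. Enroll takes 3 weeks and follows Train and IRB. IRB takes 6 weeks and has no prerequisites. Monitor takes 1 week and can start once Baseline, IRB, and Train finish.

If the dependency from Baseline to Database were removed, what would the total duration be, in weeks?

Before: longest chain IRB→Sites→Baseline→Database = 6+9+9+5 = 29, finish 29.
Without Baseline→Database, Database's earliest start moves from 24 to 18.
The longest chain is now IRB→Sites→Baseline→Monitor = 6+9+9+1 = 25, so the clinical trial setup takes 25 weeks.

25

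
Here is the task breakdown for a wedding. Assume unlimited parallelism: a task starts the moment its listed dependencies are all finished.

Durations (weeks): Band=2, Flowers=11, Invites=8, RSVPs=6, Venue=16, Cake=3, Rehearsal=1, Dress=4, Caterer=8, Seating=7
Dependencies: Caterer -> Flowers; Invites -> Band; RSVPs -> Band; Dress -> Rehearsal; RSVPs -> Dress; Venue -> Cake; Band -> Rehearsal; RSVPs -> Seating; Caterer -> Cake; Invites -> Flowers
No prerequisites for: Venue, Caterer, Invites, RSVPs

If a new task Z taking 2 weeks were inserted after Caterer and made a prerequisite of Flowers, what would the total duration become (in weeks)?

Originally the wedding takes 19 weeks.
With Z inserted, Flowers now waits for max(Invites, Caterer, Z).
New critical path: Caterer→Z→Flowers = 8+2+11 = 21 ⇒ 21 weeks.

21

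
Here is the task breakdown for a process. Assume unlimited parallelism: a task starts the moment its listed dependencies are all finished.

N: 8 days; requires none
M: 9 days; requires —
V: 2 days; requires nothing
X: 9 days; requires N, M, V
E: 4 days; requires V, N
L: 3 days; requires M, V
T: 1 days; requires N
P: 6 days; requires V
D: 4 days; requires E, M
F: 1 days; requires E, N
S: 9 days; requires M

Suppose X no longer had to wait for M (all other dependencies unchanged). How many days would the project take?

18

With the dependency in place, M→X = 9+9 = 18 sets the finish at 18 days.
Without M→X, X's earliest start moves from 9 to 8.
After: M→S = 9+9 = 18 → 18 days.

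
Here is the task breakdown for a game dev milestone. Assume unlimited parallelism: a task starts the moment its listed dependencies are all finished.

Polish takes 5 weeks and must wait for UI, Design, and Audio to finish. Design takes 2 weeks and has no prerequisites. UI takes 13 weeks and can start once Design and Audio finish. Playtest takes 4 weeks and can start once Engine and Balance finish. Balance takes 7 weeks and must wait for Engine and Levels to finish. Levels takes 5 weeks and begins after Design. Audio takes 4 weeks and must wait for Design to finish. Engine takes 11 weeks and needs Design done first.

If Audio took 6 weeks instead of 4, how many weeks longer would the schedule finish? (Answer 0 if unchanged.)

2

Actual critical path: Design→Audio→UI→Polish = 2+4+13+5 = 24 ⇒ 24 weeks.
Audio lies on that path, so at 6 weeks the path becomes 26 weeks.
That remains the longest chain; total 26 weeks.
Change in finish: 26 − 24 = +2 weeks.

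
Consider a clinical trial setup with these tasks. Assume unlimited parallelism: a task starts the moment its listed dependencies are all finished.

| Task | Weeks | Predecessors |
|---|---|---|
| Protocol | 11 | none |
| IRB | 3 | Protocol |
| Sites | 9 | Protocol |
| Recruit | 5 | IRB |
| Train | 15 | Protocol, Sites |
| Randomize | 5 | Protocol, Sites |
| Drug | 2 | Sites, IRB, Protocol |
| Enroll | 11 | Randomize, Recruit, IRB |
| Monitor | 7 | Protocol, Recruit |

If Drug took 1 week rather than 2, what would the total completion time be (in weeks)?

As given, the longest chain is Protocol→Sites→Randomize→Enroll = 11+9+5+11 = 36, so the finish is 36 weeks.
The longest path through Drug is only 22 weeks, so Drug has float 14.
That remains the longest chain; total 36 weeks.

36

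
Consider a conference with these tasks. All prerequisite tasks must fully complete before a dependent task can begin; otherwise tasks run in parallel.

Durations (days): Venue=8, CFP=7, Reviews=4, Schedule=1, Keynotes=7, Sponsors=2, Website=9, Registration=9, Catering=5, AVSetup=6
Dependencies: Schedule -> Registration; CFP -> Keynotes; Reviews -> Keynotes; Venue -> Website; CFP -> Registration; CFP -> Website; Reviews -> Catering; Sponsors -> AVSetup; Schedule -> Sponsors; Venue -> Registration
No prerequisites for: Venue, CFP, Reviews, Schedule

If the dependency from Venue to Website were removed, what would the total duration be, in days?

17

Original critical path: Venue→Website = 8+9 = 17 ⇒ 17 days.
Without Venue→Website, Website's earliest start moves from 8 to 7.
New critical path: Venue→Registration = 8+9 = 17 ⇒ 17 days.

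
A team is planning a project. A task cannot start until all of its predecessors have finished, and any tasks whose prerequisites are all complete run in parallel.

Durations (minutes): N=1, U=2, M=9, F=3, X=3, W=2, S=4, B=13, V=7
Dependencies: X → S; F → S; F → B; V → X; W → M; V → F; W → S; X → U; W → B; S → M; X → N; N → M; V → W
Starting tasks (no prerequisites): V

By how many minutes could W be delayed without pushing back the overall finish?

Critical path: V→F→B = 7+3+13 = 23, so the finish is 23 minutes.
Longest path through W: 22 minutes (earliest finish 9, latest finish 10).
Float = 23 − 22 = 1.

1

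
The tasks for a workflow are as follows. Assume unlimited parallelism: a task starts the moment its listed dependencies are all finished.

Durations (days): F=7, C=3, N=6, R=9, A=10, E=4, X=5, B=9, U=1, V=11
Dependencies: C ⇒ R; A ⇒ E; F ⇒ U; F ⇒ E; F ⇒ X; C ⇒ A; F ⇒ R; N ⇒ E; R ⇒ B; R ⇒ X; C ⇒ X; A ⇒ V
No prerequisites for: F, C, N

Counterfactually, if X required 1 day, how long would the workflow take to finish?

25

As given, the longest chain is F→R→B = 7+9+9 = 25, so the finish is 25 days.
X is off the critical path — its longest chain is 21 days, giving 4 of slack.
The critical path is still F→R→B; finish is now 25 days.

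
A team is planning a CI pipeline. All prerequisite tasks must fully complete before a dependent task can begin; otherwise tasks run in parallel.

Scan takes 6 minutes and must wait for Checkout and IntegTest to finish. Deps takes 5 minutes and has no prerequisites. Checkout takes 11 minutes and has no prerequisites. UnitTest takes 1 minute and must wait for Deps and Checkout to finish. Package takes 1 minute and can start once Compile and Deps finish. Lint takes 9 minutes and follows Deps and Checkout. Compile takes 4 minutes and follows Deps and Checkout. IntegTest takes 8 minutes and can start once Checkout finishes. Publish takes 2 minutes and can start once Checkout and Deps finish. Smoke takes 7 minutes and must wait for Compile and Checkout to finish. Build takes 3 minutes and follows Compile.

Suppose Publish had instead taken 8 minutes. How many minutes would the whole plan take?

25

As given, the longest chain is Checkout→IntegTest→Scan = 11+8+6 = 25, so the finish is 25 minutes.
Publish has 12 minutes of float (longest path through it is 13).
No other chain overtakes it, so the finish is 25 minutes.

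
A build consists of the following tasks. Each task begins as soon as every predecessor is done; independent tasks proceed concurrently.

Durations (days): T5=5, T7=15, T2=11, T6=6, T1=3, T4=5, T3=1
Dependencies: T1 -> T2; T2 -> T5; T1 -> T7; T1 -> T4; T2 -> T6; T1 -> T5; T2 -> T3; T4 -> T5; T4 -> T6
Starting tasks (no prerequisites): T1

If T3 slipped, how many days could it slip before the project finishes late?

The longest chain is T1→T2→T6 = 3+11+6 = 20; overall finish 20 days.
The longest chain containing T3 totals 15 days.
Slack of T3 = 19 − 14 = 5 days.

5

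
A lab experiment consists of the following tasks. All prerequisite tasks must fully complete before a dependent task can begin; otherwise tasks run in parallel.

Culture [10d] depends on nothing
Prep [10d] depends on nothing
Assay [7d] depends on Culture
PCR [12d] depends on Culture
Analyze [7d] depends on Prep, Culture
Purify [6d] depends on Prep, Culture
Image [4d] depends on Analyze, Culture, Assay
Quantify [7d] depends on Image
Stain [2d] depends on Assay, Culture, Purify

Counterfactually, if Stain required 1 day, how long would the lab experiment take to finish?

Baseline: Prep→Analyze→Image→Quantify = 10+7+4+7 = 28 → 28 days.
Stain is off the critical path — its longest chain is 19 days, giving 9 of slack.
That remains the longest chain; total 28 days.

28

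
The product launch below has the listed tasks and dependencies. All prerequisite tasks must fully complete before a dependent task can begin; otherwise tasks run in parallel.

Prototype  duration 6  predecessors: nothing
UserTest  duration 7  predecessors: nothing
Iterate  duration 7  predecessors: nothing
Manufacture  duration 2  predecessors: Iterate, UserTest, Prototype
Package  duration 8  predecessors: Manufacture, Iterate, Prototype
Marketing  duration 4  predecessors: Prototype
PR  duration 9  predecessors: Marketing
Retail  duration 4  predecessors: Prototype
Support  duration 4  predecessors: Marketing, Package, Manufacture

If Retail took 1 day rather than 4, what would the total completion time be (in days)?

21

Actual critical path: UserTest→Manufacture→Package→Support = 7+2+8+4 = 21 ⇒ 21 days.
The longest path through Retail is only 10 days, so Retail has float 11.
The critical path is still UserTest→Manufacture→Package→Support; finish is now 21 days.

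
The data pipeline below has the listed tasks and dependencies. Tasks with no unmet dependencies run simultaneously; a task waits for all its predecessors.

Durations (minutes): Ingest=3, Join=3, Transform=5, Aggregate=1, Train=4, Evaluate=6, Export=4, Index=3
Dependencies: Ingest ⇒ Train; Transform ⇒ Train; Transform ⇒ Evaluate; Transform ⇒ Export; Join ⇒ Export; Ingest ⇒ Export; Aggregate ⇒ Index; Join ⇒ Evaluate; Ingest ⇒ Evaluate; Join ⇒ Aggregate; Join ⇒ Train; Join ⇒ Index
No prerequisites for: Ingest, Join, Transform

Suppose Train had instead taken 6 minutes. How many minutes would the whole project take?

11

Actual critical path: Transform→Evaluate = 5+6 = 11 ⇒ 11 minutes.
Train has 2 minutes of float (longest path through it is 9).
New critical path: Transform→Train = 5+6 = 11 ⇒ 11 minutes.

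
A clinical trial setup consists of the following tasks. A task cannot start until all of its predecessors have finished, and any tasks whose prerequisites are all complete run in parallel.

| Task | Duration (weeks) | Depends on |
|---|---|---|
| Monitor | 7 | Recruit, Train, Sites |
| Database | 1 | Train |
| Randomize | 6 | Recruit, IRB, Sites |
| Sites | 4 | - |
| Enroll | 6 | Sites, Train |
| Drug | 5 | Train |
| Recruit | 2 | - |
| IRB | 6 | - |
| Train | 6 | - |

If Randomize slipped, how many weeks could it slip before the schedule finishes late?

The longest chain is Train→Monitor = 6+7 = 13; overall finish 13 weeks.
Randomize finishes as early as 12 and must finish by 13.
Float = 13 − 12 = 1.

1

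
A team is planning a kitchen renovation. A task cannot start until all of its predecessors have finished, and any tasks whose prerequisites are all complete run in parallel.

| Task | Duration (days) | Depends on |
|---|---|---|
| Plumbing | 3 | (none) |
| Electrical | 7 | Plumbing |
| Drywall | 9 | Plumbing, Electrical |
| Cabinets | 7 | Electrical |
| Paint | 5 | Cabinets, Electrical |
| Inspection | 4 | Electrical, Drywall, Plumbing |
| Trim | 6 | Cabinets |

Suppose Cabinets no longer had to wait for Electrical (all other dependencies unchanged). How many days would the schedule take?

23

Original critical path: Plumbing→Electrical→Drywall→Inspection = 3+7+9+4 = 23 ⇒ 23 days.
Without Electrical→Cabinets, Cabinets's earliest start moves from 10 to 0.
The longest chain is now Plumbing→Electrical→Drywall→Inspection = 3+7+9+4 = 23, so the schedule takes 23 days.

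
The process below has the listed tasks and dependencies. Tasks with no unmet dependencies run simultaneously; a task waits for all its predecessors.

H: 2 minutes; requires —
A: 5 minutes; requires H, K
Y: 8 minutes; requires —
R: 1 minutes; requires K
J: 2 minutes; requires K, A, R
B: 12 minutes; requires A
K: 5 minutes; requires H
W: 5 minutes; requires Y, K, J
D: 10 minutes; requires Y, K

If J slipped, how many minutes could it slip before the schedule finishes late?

The longest chain is H→K→A→B = 2+5+5+12 = 24; overall finish 24 minutes.
J finishes as early as 14 and must finish by 19.
So J can slip 19 − 14 = 5 minutes.

5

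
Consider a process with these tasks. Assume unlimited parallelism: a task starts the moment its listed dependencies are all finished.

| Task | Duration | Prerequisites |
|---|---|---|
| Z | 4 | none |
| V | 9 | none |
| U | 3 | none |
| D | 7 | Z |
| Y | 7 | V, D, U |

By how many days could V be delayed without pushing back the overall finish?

2

The longest chain is Z→D→Y = 4+7+7 = 18; overall finish 18 days.
Longest path through V: 16 days (earliest finish 9, latest finish 11).
Slack of V = 2 − 0 = 2 days.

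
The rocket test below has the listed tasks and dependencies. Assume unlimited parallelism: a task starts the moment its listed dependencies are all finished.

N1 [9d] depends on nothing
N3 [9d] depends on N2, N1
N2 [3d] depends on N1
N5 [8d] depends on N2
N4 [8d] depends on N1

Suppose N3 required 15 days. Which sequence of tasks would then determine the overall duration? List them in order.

N1, N2, N3

The binding path is N1→N2→N3 = 9+3+9 = 21; finish at 21 days.
N3 is on the critical path; changing it to 15 makes that path 27 days.
The critical path is still N1→N2→N3; finish is now 27 days.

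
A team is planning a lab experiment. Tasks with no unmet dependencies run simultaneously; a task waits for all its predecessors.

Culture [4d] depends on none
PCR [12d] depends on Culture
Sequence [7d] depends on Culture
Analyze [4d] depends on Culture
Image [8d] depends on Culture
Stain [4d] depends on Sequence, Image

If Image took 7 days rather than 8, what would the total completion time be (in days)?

Actual critical path: Culture→Image→Stain = 4+8+4 = 16 ⇒ 16 days.
Image is on the critical path; changing it to 7 makes that path 15 days.
New critical path: Culture→PCR = 4+12 = 16 ⇒ 16 days.

16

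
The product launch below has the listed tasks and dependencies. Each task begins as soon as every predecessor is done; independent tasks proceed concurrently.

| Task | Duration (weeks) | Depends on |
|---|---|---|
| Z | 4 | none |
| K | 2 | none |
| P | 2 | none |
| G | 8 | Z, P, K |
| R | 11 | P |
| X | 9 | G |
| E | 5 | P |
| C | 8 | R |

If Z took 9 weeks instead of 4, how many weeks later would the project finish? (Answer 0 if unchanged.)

As given, the longest chain is Z→G→X = 4+8+9 = 21, so the finish is 21 weeks.
Z is on the critical path; changing it to 9 makes that path 26 weeks.
That remains the longest chain; total 26 weeks.
Change in finish: 26 − 21 = +5 weeks.

5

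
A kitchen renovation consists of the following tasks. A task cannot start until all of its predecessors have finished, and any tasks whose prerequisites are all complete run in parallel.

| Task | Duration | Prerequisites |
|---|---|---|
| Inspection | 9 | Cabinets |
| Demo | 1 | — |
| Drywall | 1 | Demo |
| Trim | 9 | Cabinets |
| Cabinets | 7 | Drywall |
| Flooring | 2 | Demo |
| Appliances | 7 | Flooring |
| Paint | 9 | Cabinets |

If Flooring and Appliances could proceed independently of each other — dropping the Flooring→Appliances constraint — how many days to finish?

18

With the dependency in place, Demo→Drywall→Cabinets→Paint = 1+1+7+9 = 18 sets the finish at 18 days.
Without Flooring→Appliances, Appliances's earliest start moves from 3 to 0.
New critical path: Demo→Drywall→Cabinets→Paint = 1+1+7+9 = 18 ⇒ 18 days.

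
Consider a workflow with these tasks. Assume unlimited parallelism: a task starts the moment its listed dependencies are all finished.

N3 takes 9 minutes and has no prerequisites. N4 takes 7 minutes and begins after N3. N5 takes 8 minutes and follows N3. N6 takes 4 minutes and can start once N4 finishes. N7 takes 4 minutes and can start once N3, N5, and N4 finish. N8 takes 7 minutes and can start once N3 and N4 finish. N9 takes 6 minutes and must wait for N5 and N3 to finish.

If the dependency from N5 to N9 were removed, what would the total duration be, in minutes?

Original critical path: N3→N4→N8 = 9+7+7 = 23 ⇒ 23 minutes.
Without N5→N9, N9's earliest start moves from 17 to 9.
New critical path: N3→N4→N8 = 9+7+7 = 23 ⇒ 23 minutes.

23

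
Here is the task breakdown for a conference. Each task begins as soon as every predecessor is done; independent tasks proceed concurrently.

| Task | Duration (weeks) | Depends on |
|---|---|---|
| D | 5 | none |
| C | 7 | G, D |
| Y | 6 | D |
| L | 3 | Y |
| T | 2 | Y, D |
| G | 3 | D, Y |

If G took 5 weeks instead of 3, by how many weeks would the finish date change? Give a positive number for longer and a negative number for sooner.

2

Baseline: D→Y→G→C = 5+6+3+7 = 21 → 21 weeks.
Since G is critical, the +2 change carries straight to that chain (now 23 weeks).
The critical path is still D→Y→G→C; finish is now 23 weeks.
Change in finish: 23 − 21 = +2 weeks.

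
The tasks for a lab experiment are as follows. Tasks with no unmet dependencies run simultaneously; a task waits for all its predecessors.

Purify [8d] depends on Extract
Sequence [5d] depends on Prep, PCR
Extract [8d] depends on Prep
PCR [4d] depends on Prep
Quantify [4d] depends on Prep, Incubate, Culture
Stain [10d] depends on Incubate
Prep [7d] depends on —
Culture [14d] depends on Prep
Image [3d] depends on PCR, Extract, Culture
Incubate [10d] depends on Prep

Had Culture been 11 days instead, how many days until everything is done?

27

The binding path is Prep→Incubate→Stain = 7+10+10 = 27; finish at 27 days.
Culture has 2 days of float (longest path through it is 25).
That remains the longest chain; total 27 days.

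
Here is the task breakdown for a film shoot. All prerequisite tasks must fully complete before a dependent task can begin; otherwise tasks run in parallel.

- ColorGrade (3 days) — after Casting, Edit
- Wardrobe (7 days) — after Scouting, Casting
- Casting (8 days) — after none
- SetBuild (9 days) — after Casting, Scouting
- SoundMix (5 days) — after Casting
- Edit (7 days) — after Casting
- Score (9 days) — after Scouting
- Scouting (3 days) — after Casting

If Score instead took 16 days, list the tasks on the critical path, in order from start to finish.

Critical path before the change: Casting→Scouting→Score = 8+3+9 = 20 giving 20 days.
Since Score is critical, the +7 change carries straight to that chain (now 27 days).
The critical path is still Casting→Scouting→Score; finish is now 27 days.

Casting, Scouting, Score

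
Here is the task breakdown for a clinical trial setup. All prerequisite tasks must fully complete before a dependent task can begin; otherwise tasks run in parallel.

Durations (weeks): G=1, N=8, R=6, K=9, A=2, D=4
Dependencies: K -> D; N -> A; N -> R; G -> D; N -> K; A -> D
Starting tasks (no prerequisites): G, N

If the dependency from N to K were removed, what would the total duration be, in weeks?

With the dependency in place, N→K→D = 8+9+4 = 21 sets the finish at 21 weeks.
Without N→K, K's earliest start moves from 8 to 0.
New critical path: N→R = 8+6 = 14 ⇒ 14 weeks.

14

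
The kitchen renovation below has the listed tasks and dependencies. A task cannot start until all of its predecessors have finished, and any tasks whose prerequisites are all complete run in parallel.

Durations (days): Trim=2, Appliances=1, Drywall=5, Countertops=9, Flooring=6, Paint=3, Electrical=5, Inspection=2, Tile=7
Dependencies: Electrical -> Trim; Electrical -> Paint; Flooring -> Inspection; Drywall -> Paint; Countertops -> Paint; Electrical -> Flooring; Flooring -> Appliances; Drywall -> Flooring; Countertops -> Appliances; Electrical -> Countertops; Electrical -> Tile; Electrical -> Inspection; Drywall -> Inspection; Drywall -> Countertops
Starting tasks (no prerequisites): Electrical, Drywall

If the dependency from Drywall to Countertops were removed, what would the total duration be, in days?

17

Before: longest chain Electrical→Countertops→Paint = 5+9+3 = 17, finish 17.
Dropping Drywall→Countertops doesn't change Countertops's earliest start (5); another predecessor still binds.
After: Electrical→Countertops→Paint = 5+9+3 = 17 → 17 days.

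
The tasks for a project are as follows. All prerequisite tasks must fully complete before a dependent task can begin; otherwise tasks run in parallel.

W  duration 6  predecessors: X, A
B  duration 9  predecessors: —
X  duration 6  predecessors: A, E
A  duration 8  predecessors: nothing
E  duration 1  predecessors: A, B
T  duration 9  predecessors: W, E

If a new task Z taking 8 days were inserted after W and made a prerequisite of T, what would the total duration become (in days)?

39

Originally the project takes 31 days.
With Z inserted, T now waits for max(W, E, Z).
New critical path: B→E→X→W→Z→T = 9+1+6+6+8+9 = 39 ⇒ 39 days.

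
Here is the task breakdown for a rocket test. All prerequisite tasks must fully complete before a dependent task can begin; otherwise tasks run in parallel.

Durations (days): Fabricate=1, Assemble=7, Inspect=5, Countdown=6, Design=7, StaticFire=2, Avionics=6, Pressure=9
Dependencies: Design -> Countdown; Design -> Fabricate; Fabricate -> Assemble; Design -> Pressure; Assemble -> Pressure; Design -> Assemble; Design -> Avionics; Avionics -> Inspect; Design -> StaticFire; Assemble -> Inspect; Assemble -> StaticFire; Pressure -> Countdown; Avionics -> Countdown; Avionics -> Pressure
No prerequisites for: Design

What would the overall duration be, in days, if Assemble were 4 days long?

As given, the longest chain is Design→Fabricate→Assemble→Pressure→Countdown = 7+1+7+9+6 = 30, so the finish is 30 days.
Since Assemble is critical, the -3 change carries straight to that chain (now 27 days).
New critical path: Design→Avionics→Pressure→Countdown = 7+6+9+6 = 28 ⇒ 28 days.

28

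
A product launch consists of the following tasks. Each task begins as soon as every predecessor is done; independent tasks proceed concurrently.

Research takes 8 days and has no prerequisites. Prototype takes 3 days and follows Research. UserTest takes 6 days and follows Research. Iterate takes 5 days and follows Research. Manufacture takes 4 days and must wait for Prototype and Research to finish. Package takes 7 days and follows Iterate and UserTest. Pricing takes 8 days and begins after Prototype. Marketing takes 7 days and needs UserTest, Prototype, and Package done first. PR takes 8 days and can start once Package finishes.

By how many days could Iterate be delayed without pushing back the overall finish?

The longest chain is Research→UserTest→Package→PR = 8+6+7+8 = 29; overall finish 29 days.
Longest path through Iterate: 28 days (earliest finish 13, latest finish 14).
So Iterate can slip 14 − 13 = 1 day.

1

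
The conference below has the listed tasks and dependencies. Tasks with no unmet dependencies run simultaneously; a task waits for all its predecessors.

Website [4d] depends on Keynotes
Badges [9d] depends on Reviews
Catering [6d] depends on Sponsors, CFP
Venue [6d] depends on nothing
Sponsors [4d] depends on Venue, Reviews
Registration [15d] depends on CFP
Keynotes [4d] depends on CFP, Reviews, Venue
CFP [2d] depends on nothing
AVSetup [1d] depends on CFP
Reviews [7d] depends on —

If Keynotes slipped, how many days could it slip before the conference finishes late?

CFP→Registration = 2+15 = 17 sets the makespan at 17 days.
Longest path through Keynotes: 15 days (earliest finish 11, latest finish 13).
Float = 17 − 15 = 2.

2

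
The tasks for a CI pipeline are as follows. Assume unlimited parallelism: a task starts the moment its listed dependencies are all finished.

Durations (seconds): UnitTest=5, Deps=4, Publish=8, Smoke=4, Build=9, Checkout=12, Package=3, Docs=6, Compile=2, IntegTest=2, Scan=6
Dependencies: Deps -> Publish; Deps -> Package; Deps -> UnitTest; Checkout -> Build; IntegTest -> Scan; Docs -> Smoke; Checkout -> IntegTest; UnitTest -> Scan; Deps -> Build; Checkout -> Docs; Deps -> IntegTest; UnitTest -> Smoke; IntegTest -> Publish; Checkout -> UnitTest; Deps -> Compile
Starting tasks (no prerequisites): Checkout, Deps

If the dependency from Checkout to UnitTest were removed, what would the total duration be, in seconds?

22

Before: longest chain Checkout→UnitTest→Scan = 12+5+6 = 23, finish 23.
Without Checkout→UnitTest, UnitTest's earliest start moves from 12 to 4.
After: Checkout→IntegTest→Publish = 12+2+8 = 22 → 22 seconds.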